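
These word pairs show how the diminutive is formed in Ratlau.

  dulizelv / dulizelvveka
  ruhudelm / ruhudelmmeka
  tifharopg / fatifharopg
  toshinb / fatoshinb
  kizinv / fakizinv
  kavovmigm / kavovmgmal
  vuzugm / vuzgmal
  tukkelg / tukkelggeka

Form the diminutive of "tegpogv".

tegpgval

ruhudelm and vuzugm both end in -m yet inflect differently (ruhudelmmeka, vuzgmal), so the final letter is not what conditions the rule; the second-to-last letter is.
"tegpogv" has second-to-last letter 'g'. The stems whose second-to-last letter is 'g' (vuzugm → vuzgmal, kavovmigm → kavovmgmal) delete the last vowel and add -al.
So tegpogv → tegpgval.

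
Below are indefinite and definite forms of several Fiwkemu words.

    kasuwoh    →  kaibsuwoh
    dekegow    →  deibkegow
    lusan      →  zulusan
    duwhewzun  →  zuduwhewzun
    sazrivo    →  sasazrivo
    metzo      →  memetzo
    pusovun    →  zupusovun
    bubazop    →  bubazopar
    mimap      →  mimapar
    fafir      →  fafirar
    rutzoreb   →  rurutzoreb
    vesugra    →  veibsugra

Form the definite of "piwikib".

pipiwikib

lusan and mimap both have last vowel 'a' yet inflect differently (zulusan, mimapar), so the last vowel is not what conditions the rule; the final letter is.
"piwikib" ends in -b. The one such stem in the data (rutzoreb → rurutzoreb) repeats the first consonant+vowel as a prefix (as do metzo, sazrivo), so the same rule applies.
So piwikib → pipiwikib.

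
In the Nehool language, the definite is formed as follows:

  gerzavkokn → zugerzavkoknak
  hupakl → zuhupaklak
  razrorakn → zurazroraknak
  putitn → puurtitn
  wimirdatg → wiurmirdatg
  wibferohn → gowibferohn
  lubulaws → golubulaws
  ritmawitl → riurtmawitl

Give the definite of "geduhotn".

putitn and gerzavkokn both end in -n yet inflect differently (puurtitn, zugerzavkoknak), so the final letter is not what conditions the rule; the second-to-last letter is.
"geduhotn" has second-to-last letter 't'. The stems whose second-to-last letter is 't' (wimirdatg → wiurmirdatg, putitn → puurtitn, ritmawitl → riurtmawitl) insert -ur- after the first vowel.
So geduhotn → geurduhotn.

geurduhotn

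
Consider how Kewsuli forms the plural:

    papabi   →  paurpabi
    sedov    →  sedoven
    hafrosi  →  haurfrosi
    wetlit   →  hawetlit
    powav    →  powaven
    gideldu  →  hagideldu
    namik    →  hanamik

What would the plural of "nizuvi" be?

hafrosi and wetlit both have last vowel 'i' yet inflect differently (haurfrosi, hawetlit), so the last vowel is not what conditions the rule; the final letter is.
"nizuvi" ends in -i. The stems ending in -i (hafrosi → haurfrosi, papabi → paurpabi) insert -ur- after the first vowel.
So nizuvi → niurzuvi.

niurzuvi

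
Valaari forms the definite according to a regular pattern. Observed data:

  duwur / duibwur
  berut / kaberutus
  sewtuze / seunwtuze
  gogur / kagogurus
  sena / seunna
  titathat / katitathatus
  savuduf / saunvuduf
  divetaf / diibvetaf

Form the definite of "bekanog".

divetaf and savuduf both end in -f yet inflect differently (diibvetaf, saunvuduf), so the final letter is not what conditions the rule; the first letter is.
"bekanog" begins with b-. The one such stem in the data (berut → kaberutus) adds ka- … -us around the stem, so the same rule applies.
The other patterns: stems beginning with d- insert -ib- after the first vowel; stems beginning with s- insert -un- after the first vowel.
So bekanog → kabekanogus.

kabekanogus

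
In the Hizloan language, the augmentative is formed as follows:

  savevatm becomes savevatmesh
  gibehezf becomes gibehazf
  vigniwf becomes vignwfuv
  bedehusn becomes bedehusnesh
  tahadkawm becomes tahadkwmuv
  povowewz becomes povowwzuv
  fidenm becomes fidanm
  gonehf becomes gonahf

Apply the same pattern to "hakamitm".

"hakamitm" has second-to-last letter 't'. The one such stem in the data (savevatm → savevatmesh) adds -esh, so the same rule applies.
So hakamitm → hakamitmesh.

hakamitmesh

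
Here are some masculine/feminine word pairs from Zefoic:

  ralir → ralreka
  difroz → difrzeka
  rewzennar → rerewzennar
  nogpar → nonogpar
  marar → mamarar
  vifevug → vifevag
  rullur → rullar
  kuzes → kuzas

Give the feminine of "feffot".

feffteka

ralir and rewzennar both end in -r yet inflect differently (ralreka, rerewzennar), so the final letter is not what conditions the rule; the last vowel is.
"feffot" has last vowel 'o'. The one such stem in the data (difroz → difrzeka) deletes the last vowel and adds -eka (as does ralir), so the same rule applies.
So feffot → feffteka.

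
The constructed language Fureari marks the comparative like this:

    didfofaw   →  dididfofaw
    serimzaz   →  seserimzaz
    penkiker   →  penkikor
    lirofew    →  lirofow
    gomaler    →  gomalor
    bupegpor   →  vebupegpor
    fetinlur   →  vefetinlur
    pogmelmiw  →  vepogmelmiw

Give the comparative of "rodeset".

"rodeset" has last vowel 'e'. The stems whose last vowel is 'e' (penkiker → penkikor, lirofew → lirofow, gomaler → gomalor) change the last vowel to 'o'.
The other patterns: stems whose last vowel is 'a' repeat the first consonant+vowel as a prefix; stems whose last vowel is 'i', 'o' or 'u' add the prefix ve-.
So rodeset → rodesot.

rodesot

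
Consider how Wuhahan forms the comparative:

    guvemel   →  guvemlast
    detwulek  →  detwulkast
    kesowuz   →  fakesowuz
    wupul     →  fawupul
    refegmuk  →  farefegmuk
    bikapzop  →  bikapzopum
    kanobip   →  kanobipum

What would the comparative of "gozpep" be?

gozppast

guvemel and wupul both end in -l yet inflect differently (guvemlast, fawupul), so the final letter is not what conditions the rule; the last vowel is.
"gozpep" has last vowel 'e'. The stems whose last vowel is 'e' (guvemel → guvemlast, detwulek → detwulkast) delete the last vowel and add -ast.
So gozpep → gozppast.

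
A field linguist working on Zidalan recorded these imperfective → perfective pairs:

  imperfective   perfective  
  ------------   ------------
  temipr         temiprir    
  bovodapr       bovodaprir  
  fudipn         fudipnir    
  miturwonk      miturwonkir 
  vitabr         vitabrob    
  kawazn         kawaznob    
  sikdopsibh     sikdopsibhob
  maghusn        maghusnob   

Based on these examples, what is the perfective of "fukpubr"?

temipr and vitabr both end in -r yet inflect differently (temiprir, vitabrob), so the final letter is not what conditions the rule; the second-to-last letter is.
"fukpubr" has second-to-last letter 'b'. The stems whose second-to-last letter is 'b' (vitabr → vitabrob, sikdopsibh → sikdopsibhob) add -ob.
So fukpubr → fukpubrob.

fukpubrob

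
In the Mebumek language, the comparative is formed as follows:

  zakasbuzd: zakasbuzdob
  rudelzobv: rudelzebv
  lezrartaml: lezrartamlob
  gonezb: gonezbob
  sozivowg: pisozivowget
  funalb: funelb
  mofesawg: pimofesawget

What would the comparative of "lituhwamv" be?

"lituhwamv" has second-to-last letter 'm'. The one such stem in the data (lezrartaml → lezrartamlob) adds -ob, so the same rule applies.
So lituhwamv → lituhwamvob.

lituhwamvob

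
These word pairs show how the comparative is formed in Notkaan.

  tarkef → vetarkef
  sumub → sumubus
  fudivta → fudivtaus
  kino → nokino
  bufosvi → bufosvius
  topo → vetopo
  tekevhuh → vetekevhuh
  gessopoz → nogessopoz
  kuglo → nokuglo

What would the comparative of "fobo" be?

fobous

"fobo" begins with f-. The one such stem in the data (fudivta → fudivtaus) adds -us, so the same rule applies.
So fobo → fobous.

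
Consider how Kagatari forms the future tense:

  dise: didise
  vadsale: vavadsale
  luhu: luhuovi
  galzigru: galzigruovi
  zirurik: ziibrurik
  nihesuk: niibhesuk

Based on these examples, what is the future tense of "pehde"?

pepehde

galzigru and nihesuk both have last vowel 'u' yet inflect differently (galzigruovi, niibhesuk), so the last vowel is not what conditions the rule; the final letter is.
"pehde" ends in -e. The stems ending in -e (vadsale → vavadsale, dise → didise) repeat the first consonant+vowel as a prefix.
The other patterns: stems ending in -u add -ovi; stems ending in -k insert -ib- after the first vowel.
So pehde → pepehde.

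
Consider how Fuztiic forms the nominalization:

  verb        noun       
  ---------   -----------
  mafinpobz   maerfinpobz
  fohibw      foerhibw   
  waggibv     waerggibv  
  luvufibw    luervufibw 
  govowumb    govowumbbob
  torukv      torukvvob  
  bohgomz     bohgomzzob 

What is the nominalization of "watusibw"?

waggibv and torukv both end in -v yet inflect differently (waerggibv, torukvvob), so the final letter is not what conditions the rule; the second-to-last letter is.
"watusibw" has second-to-last letter 'b'. The stems whose second-to-last letter is 'b' (mafinpobz → maerfinpobz, fohibw → foerhibw, waggibv → waerggibv) insert -er- after the first vowel.
So watusibw → waertusibw.

waertusibw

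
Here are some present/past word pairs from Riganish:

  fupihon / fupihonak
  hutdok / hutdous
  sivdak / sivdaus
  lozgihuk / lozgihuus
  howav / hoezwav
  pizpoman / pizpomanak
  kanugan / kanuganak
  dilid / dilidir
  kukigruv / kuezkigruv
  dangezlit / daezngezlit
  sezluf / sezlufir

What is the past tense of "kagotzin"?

"kagotzin" ends in -n. The stems ending in -n (pizpoman → pizpomanak, fupihon → fupihonak, kanugan → kanuganak) add -ak.
The other patterns: stems ending in -d or -f add -ir; stems ending in -k drop the final letter and add -us; stems ending in -t or -v insert -ez- after the first vowel.
So kagotzin → kagotzinak.

kagotzinak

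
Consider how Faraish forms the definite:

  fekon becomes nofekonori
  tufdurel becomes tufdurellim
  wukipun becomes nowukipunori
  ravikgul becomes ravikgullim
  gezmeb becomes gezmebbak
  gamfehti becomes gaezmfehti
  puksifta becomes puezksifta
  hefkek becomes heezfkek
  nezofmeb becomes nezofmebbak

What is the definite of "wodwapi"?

nezofmeb and tufdurel both have last vowel 'e' yet inflect differently (nezofmebbak, tufdurellim), so the last vowel is not what conditions the rule; the final letter is.
"wodwapi" ends in -i. The one such stem in the data (gamfehti → gaezmfehti) inserts -ez- after the first vowel (as do puksifta, hefkek), so the same rule applies.
So wodwapi → woezdwapi.

woezdwapi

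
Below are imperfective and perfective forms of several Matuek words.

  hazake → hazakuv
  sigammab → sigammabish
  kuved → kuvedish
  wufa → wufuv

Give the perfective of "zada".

wufa and sigammab both have last vowel 'a' yet inflect differently (wufuv, sigammabish), so the last vowel is not what conditions the rule; whether the stem ends in a vowel or a consonant is.
"zada" ends in a vowel. The stems ending in a vowel (hazake → hazakuv, wufa → wufuv) drop the final letter and add -uv.
So zada → zaduv.

zaduv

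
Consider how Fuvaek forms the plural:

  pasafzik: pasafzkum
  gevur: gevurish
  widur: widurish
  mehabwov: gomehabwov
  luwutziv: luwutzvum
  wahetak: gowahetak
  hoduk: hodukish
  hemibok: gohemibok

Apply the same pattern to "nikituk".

nikitukish

hoduk and pasafzik both end in -k yet inflect differently (hodukish, pasafzkum), so the final letter is not what conditions the rule; the last vowel is.
"nikituk" has last vowel 'u'. The stems whose last vowel is 'u' (gevur → gevurish, hoduk → hodukish, widur → widurish) add -ish.
So nikituk → nikitukish.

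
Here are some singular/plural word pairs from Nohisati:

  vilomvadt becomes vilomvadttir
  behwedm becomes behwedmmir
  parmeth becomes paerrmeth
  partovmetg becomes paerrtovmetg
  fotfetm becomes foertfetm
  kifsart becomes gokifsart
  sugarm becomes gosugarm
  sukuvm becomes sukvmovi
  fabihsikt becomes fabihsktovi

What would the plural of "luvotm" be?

"luvotm" has second-to-last letter 't'. The stems whose second-to-last letter is 't' (parmeth → paerrmeth, partovmetg → paerrtovmetg, fotfetm → foertfetm) insert -er- after the first vowel.
The other patterns: stems whose second-to-last letter is 'd' double the final consonant and add -ir; stems whose second-to-last letter is 'r' add the prefix go-; stems whose second-to-last letter is 'k' or 'v' delete the last vowel and add -ovi.
So luvotm → luervotm.

luervotm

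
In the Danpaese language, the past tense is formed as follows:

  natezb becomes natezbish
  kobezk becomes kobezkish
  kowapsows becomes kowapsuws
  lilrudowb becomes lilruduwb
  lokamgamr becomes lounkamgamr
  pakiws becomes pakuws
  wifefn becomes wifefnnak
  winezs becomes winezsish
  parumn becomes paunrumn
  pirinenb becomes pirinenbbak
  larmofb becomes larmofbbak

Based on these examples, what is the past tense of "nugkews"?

nugkuws

lilrudowb and natezb both end in -b yet inflect differently (lilruduwb, natezbish), so the final letter is not what conditions the rule; the second-to-last letter is.
"nugkews" has second-to-last letter 'w'. The stems whose second-to-last letter is 'w' (pakiws → pakuws, lilrudowb → lilruduwb, kowapsows → kowapsuws) change the last vowel to 'u'.
So nugkews → nugkuws.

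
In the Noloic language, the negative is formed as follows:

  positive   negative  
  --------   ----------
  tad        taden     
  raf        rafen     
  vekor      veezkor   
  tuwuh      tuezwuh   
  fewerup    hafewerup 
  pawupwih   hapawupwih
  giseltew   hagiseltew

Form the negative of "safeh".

saezfeh

"safeh" has 2 vowels. The stems with 2 vowels (vekor → veezkor, tuwuh → tuezwuh) insert -ez- after the first vowel.
So safeh → saezfeh.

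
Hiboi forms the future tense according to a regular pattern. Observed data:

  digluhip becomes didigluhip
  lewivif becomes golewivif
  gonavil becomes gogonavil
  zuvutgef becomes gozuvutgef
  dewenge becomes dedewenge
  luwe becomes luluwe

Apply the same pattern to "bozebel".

"bozebel" ends in -l. The one such stem in the data (gonavil → gogonavil) repeats the first consonant+vowel as a prefix (as do dewenge, luwe), so the same rule applies.
So bozebel → bobozebel.

bobozebel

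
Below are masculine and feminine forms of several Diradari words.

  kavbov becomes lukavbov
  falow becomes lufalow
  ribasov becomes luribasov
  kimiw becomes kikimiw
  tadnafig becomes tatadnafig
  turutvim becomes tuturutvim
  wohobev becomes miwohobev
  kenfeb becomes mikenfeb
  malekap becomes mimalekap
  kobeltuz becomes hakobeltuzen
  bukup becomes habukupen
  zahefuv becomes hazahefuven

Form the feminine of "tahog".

lutahog

falow and kimiw both end in -w yet inflect differently (lufalow, kikimiw), so the final letter is not what conditions the rule; the last vowel is.
"tahog" has last vowel 'o'. The stems whose last vowel is 'o' (kavbov → lukavbov, falow → lufalow, ribasov → luribasov) add the prefix lu-.
So tahog → lutahog.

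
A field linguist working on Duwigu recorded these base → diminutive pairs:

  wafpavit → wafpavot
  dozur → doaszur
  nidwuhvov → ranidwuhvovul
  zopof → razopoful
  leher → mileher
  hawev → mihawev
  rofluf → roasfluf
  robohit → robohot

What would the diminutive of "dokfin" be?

"dokfin" has last vowel 'i'. The stems whose last vowel is 'i' (wafpavit → wafpavot, robohit → robohot) change the last vowel to 'o'.
So dokfin → dokfon.

dokfon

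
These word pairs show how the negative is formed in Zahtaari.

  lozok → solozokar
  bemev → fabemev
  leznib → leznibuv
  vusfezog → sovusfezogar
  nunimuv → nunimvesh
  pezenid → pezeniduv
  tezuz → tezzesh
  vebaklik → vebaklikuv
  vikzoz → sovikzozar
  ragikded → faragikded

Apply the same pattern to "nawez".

fanawez

pezenid and ragikded both end in -d yet inflect differently (pezeniduv, faragikded), so the final letter is not what conditions the rule; the last vowel is.
"nawez" has last vowel 'e'. The stems whose last vowel is 'e' (ragikded → faragikded, bemev → fabemev) add the prefix fa-.
The other patterns: stems whose last vowel is 'i' add -uv; stems whose last vowel is 'u' delete the last vowel and add -esh; stems whose last vowel is 'o' add so- … -ar around the stem.
So nawez → fanawez.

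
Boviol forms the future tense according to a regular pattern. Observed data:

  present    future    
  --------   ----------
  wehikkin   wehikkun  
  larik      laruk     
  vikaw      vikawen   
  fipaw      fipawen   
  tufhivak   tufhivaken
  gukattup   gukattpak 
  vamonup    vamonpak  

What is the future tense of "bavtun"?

"bavtun" has last vowel 'u'. The stems whose last vowel is 'u' (gukattup → gukattpak, vamonup → vamonpak) delete the last vowel and add -ak.
The other patterns: stems whose last vowel is 'i' change the last vowel to 'u'; stems whose last vowel is 'a' add -en.
So bavtun → bavtnak.

bavtnak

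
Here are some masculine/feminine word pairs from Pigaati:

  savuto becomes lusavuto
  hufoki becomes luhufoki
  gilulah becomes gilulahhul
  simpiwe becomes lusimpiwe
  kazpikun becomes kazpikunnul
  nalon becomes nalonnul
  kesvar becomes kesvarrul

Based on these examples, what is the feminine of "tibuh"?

nalon and savuto both have last vowel 'o' yet inflect differently (nalonnul, lusavuto), so the last vowel is not what conditions the rule; whether the stem ends in a vowel or a consonant is.
"tibuh" ends in a consonant. The stems ending in a consonant (kazpikun → kazpikunnul, nalon → nalonnul, kesvar → kesvarrul) double the final consonant and add -ul.
So tibuh → tibuhhul.

tibuhhul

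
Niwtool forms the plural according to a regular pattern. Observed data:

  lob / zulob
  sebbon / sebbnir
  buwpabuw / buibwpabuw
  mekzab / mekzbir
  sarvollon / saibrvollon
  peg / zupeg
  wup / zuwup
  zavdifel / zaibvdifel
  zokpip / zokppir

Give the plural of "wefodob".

wup and zokpip both end in -p yet inflect differently (zuwup, zokppir), so the final letter is not what conditions the rule; the number of vowels is.
"wefodob" has 3 vowels. The stems with 3 vowels (sarvollon → saibrvollon, buwpabuw → buibwpabuw, zavdifel → zaibvdifel) insert -ib- after the first vowel.
So wefodob → weibfodob.

weibfodob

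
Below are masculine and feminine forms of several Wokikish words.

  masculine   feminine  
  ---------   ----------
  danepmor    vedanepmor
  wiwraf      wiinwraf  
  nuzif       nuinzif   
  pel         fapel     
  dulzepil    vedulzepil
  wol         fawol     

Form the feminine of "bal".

pel and dulzepil both end in -l yet inflect differently (fapel, vedulzepil), so the final letter is not what conditions the rule; the number of vowels is.
"bal" has 1 vowel. The stems with 1 vowel (pel → fapel, wol → fawol) add the prefix fa-.
So bal → fabal.

fabal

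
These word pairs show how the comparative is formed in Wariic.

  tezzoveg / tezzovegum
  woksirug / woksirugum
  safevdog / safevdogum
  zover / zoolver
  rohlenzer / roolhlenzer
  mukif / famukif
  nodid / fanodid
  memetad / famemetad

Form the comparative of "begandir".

tezzoveg and zover both have last vowel 'e' yet inflect differently (tezzovegum, zoolver), so the last vowel is not what conditions the rule; the final letter is.
"begandir" ends in -r. The stems ending in -r (zover → zoolver, rohlenzer → roolhlenzer) insert -ol- after the first vowel.
The other patterns: stems ending in -g add -um; stems ending in -d or -f add the prefix fa-.
So begandir → beolgandir.

beolgandir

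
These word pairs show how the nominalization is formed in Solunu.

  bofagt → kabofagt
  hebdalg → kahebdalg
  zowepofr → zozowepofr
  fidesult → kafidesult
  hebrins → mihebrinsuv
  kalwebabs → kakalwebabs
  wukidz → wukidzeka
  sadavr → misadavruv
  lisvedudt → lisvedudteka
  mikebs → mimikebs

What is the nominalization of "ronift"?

fidesult and lisvedudt both end in -t yet inflect differently (kafidesult, lisvedudteka), so the final letter is not what conditions the rule; the second-to-last letter is.
"ronift" has second-to-last letter 'f'. The one such stem in the data (zowepofr → zozowepofr) repeats the first consonant+vowel as a prefix (as do kalwebabs, mikebs), so the same rule applies.
So ronift → roronift.

roronift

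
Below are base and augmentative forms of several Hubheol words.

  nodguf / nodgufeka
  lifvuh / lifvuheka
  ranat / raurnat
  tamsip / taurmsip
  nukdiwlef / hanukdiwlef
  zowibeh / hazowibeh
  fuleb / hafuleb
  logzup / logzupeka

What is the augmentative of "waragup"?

waragupeka

lifvuh and zowibeh both end in -h yet inflect differently (lifvuheka, hazowibeh), so the final letter is not what conditions the rule; the last vowel is.
"waragup" has last vowel 'u'. The stems whose last vowel is 'u' (lifvuh → lifvuheka, nodguf → nodgufeka, logzup → logzupeka) add -eka.
So waragup → waragupeka.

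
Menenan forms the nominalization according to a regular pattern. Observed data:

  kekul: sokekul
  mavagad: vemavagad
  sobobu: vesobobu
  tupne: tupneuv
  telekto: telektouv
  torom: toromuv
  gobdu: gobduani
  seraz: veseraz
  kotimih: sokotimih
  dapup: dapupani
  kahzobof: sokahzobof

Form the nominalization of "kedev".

sobobu and gobdu both end in -u yet inflect differently (vesobobu, gobduani), so the final letter is not what conditions the rule; the first letter is.
"kedev" begins with k-. The stems beginning with k- (kotimih → sokotimih, kahzobof → sokahzobof, kekul → sokekul) add the prefix so-.
So kedev → sokedev.

sokedev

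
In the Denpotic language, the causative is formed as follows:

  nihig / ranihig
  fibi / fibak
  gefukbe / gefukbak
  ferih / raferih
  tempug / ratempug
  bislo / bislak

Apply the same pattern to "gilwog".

ragilwog

fibi and nihig both have last vowel 'i' yet inflect differently (fibak, ranihig), so the last vowel is not what conditions the rule; whether the stem ends in a vowel or a consonant is.
"gilwog" ends in a consonant. The stems ending in a consonant (nihig → ranihig, tempug → ratempug, ferih → raferih) add the prefix ra-.
The other pattern: stems ending in a vowel drop the final letter and add -ak.
So gilwog → ragilwog.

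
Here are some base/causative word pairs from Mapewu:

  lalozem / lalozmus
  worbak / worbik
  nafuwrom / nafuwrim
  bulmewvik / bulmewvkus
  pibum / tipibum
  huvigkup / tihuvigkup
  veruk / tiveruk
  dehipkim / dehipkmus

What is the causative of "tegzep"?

nafuwrom and pibum both end in -m yet inflect differently (nafuwrim, tipibum), so the final letter is not what conditions the rule; the last vowel is.
"tegzep" has last vowel 'e'. The one such stem in the data (lalozem → lalozmus) deletes the last vowel and adds -us (as do bulmewvik, dehipkim), so the same rule applies.
The other patterns: stems whose last vowel is 'a' or 'o' change the last vowel to 'i'; stems whose last vowel is 'u' add the prefix ti-.
So tegzep → tegzpus.

tegzpus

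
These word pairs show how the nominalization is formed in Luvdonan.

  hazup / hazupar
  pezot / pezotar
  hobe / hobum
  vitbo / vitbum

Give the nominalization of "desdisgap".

"desdisgap" ends in a consonant. The stems ending in a consonant (hazup → hazupar, pezot → pezotar) add -ar.
So desdisgap → desdisgapar.

desdisgapar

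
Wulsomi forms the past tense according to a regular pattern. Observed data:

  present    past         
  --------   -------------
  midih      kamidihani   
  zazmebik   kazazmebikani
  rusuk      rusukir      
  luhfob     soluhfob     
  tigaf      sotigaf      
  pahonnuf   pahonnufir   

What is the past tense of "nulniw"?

"nulniw" has last vowel 'i'. The stems whose last vowel is 'i' (zazmebik → kazazmebikani, midih → kamidihani) add ka- … -ani around the stem.
The other patterns: stems whose last vowel is 'u' add -ir; stems whose last vowel is 'a' or 'o' add the prefix so-.
So nulniw → kanulniwani.

kanulniwani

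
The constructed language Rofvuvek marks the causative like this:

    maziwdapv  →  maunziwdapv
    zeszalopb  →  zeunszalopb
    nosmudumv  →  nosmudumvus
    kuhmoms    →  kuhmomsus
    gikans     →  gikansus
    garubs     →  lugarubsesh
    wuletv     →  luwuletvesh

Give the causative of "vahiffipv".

vaunhiffipv

"vahiffipv" has second-to-last letter 'p'. The stems whose second-to-last letter is 'p' (maziwdapv → maunziwdapv, zeszalopb → zeunszalopb) insert -un- after the first vowel.
The other patterns: stems whose second-to-last letter is 'm' or 'n' add -us; stems whose second-to-last letter is 'b' or 't' add lu- … -esh around the stem.
So vahiffipv → vaunhiffipv.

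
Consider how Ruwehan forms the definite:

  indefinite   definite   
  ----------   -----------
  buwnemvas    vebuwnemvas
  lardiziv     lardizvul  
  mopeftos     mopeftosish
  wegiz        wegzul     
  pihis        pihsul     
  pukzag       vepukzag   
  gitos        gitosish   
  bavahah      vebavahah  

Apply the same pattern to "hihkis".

"hihkis" has last vowel 'i'. The stems whose last vowel is 'i' (wegiz → wegzul, pihis → pihsul, lardiziv → lardizvul) delete the last vowel and add -ul.
The other patterns: stems whose last vowel is 'o' add -ish; stems whose last vowel is 'a' add the prefix ve-.
So hihkis → hihksul.

hihksul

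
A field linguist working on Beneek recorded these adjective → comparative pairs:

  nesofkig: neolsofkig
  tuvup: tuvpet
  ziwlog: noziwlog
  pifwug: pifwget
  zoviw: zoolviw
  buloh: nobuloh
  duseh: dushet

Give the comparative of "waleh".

"waleh" has last vowel 'e'. The one such stem in the data (duseh → dushet) deletes the last vowel and adds -et (as do pifwug, tuvup), so the same rule applies.
The other patterns: stems whose last vowel is 'i' insert -ol- after the first vowel; stems whose last vowel is 'o' add the prefix no-.
So waleh → walhet.

walhet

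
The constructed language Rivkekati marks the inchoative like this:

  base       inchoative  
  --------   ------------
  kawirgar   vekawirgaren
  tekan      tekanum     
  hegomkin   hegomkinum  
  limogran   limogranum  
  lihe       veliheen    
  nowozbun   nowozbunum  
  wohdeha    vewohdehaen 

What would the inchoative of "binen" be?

tekan and kawirgar both have last vowel 'a' yet inflect differently (tekanum, vekawirgaren), so the last vowel is not what conditions the rule; the final letter is.
"binen" ends in -n. The stems ending in -n (nowozbun → nowozbunum, tekan → tekanum, limogran → limogranum) add -um.
So binen → binenum.

binenum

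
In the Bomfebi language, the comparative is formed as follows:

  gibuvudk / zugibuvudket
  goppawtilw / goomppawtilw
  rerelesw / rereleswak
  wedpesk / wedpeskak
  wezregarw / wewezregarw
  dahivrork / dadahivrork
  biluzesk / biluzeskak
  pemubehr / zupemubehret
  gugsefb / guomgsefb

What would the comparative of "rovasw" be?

"rovasw" has second-to-last letter 's'. The stems whose second-to-last letter is 's' (rerelesw → rereleswak, wedpesk → wedpeskak, biluzesk → biluzeskak) add -ak.
So rovasw → rovaswak.

rovaswak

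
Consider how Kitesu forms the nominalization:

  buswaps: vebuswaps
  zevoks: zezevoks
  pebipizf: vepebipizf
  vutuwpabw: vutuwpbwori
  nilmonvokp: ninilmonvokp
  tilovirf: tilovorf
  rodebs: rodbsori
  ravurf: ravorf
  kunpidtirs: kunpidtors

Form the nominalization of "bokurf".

bokorf

buswaps and zevoks both end in -s yet inflect differently (vebuswaps, zezevoks), so the final letter is not what conditions the rule; the second-to-last letter is.
"bokurf" has second-to-last letter 'r'. The stems whose second-to-last letter is 'r' (kunpidtirs → kunpidtors, tilovirf → tilovorf, ravurf → ravorf) change the last vowel to 'o'.
So bokurf → bokorf.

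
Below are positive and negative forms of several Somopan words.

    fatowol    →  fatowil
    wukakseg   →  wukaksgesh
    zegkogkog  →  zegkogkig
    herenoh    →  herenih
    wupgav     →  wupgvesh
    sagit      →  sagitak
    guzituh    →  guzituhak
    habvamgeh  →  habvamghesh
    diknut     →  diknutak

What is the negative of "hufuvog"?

herenoh and guzituh both end in -h yet inflect differently (herenih, guzituhak), so the final letter is not what conditions the rule; the last vowel is.
"hufuvog" has last vowel 'o'. The stems whose last vowel is 'o' (zegkogkog → zegkogkig, herenoh → herenih, fatowol → fatowil) change the last vowel to 'i'.
So hufuvog → hufuvig.

hufuvig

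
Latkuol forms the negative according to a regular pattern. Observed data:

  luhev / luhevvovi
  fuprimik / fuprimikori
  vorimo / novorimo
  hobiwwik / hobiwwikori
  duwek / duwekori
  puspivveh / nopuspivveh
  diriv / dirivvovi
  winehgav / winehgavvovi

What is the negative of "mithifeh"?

"mithifeh" ends in -h. The one such stem in the data (puspivveh → nopuspivveh) adds the prefix no-, so the same rule applies.
The other patterns: stems ending in -v double the final consonant and add -ovi; stems ending in -k add -ori.
So mithifeh → nomithifeh.

nomithifeh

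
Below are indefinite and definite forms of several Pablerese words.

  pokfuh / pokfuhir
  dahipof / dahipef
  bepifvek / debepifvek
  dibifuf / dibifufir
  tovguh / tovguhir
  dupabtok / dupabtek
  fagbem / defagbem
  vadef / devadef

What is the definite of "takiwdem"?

dibifuf and vadef both end in -f yet inflect differently (dibifufir, devadef), so the final letter is not what conditions the rule; the last vowel is.
"takiwdem" has last vowel 'e'. The stems whose last vowel is 'e' (fagbem → defagbem, bepifvek → debepifvek, vadef → devadef) add the prefix de-.
The other patterns: stems whose last vowel is 'u' add -ir; stems whose last vowel is 'o' change the last vowel to 'e'.
So takiwdem → detakiwdem.

detakiwdem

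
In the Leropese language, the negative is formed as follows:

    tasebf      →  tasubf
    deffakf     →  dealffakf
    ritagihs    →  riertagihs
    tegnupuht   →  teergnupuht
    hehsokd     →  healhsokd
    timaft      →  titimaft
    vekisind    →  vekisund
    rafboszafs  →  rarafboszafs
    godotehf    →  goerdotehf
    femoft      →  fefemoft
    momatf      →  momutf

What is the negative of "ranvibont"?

ranvibunt

rafboszafs and ritagihs both end in -s yet inflect differently (rarafboszafs, riertagihs), so the final letter is not what conditions the rule; the second-to-last letter is.
"ranvibont" has second-to-last letter 'n'. The one such stem in the data (vekisind → vekisund) changes the last vowel to 'u' (as do momatf, tasebf), so the same rule applies.
So ranvibont → ranvibunt.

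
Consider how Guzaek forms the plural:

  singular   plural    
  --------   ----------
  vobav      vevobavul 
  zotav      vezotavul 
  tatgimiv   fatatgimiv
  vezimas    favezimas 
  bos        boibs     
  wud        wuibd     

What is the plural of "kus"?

kuibs

zotav and tatgimiv both end in -v yet inflect differently (vezotavul, fatatgimiv), so the final letter is not what conditions the rule; the number of vowels is.
"kus" has 1 vowel. The stems with 1 vowel (wud → wuibd, bos → boibs) insert -ib- after the first vowel.
The other patterns: stems with 2 vowels add ve- … -ul around the stem; stems with 3 vowels add the prefix fa-.
So kus → kuibs.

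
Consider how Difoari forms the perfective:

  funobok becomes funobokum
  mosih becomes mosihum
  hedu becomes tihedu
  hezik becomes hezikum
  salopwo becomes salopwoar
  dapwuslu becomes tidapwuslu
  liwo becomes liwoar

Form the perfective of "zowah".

"zowah" ends in -h. The one such stem in the data (mosih → mosihum) adds -um, so the same rule applies.
So zowah → zowahum.

zowahum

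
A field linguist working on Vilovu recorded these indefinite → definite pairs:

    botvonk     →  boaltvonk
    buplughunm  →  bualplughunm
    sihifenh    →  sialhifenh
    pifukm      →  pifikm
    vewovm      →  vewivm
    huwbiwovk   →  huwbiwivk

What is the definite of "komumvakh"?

buplughunm and pifukm both end in -m yet inflect differently (bualplughunm, pifikm), so the final letter is not what conditions the rule; the second-to-last letter is.
"komumvakh" has second-to-last letter 'k'. The one such stem in the data (pifukm → pifikm) changes the last vowel to 'i' (as do vewovm, huwbiwovk), so the same rule applies.
The other pattern: stems whose second-to-last letter is 'n' insert -al- after the first vowel.
So komumvakh → komumvikh.

komumvikh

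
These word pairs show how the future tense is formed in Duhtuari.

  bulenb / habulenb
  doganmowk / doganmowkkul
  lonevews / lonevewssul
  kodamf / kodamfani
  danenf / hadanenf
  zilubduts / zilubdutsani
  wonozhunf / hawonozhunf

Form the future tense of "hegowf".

hegowfful

danenf and kodamf both end in -f yet inflect differently (hadanenf, kodamfani), so the final letter is not what conditions the rule; the second-to-last letter is.
"hegowf" has second-to-last letter 'w'. The stems whose second-to-last letter is 'w' (lonevews → lonevewssul, doganmowk → doganmowkkul) double the final consonant and add -ul.
The other patterns: stems whose second-to-last letter is 'n' add the prefix ha-; stems whose second-to-last letter is 'm' or 't' add -ani.
So hegowf → hegowfful.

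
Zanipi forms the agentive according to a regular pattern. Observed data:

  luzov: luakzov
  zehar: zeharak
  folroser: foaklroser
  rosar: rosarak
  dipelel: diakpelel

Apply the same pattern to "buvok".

buakvok

zehar and folroser both end in -r yet inflect differently (zeharak, foaklroser), so the final letter is not what conditions the rule; the last vowel is.
"buvok" has last vowel 'o'. The one such stem in the data (luzov → luakzov) inserts -ak- after the first vowel (as do folroser, dipelel), so the same rule applies.
So buvok → buakvok.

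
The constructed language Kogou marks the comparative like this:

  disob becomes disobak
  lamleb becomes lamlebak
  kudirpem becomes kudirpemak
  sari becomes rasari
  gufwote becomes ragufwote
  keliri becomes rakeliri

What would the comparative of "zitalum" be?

lamleb and gufwote both have last vowel 'e' yet inflect differently (lamlebak, ragufwote), so the last vowel is not what conditions the rule; whether the stem ends in a vowel or a consonant is.
"zitalum" ends in a consonant. The stems ending in a consonant (disob → disobak, lamleb → lamlebak, kudirpem → kudirpemak) add -ak.
So zitalum → zitalumak.

zitalumak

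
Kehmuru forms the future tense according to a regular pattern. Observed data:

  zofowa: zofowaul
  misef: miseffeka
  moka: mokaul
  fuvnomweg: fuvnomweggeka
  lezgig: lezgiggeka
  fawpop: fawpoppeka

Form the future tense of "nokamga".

nokamgaul

moka and misef both begin with m- yet inflect differently (mokaul, miseffeka), so the first letter is not what conditions the rule; the final letter is.
"nokamga" ends in -a. The stems ending in -a (zofowa → zofowaul, moka → mokaul) add -ul.
So nokamga → nokamgaul.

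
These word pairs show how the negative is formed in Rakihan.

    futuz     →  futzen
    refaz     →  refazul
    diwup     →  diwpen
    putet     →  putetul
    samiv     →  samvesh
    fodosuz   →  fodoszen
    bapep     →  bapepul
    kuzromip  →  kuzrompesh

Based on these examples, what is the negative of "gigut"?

gigten

kuzromip and diwup both end in -p yet inflect differently (kuzrompesh, diwpen), so the final letter is not what conditions the rule; the last vowel is.
"gigut" has last vowel 'u'. The stems whose last vowel is 'u' (diwup → diwpen, fodosuz → fodoszen, futuz → futzen) delete the last vowel and add -en.
The other patterns: stems whose last vowel is 'i' delete the last vowel and add -esh; stems whose last vowel is 'a' or 'e' add -ul.
So gigut → gigten.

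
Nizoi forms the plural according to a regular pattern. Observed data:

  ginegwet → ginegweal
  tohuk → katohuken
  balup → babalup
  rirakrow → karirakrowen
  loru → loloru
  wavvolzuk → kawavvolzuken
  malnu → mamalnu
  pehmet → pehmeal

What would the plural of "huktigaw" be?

kahuktigawen

wavvolzuk and loru both have last vowel 'u' yet inflect differently (kawavvolzuken, loloru), so the last vowel is not what conditions the rule; the final letter is.
"huktigaw" ends in -w. The one such stem in the data (rirakrow → karirakrowen) adds ka- … -en around the stem, so the same rule applies.
The other patterns: stems ending in -t drop the final letter and add -al; stems ending in -p or -u repeat the first consonant+vowel as a prefix.
So huktigaw → kahuktigawen.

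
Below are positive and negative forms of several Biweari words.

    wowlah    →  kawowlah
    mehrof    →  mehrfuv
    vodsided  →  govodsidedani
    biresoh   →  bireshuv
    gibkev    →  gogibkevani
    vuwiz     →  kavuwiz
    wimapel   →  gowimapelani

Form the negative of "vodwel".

biresoh and wowlah both end in -h yet inflect differently (bireshuv, kawowlah), so the final letter is not what conditions the rule; the last vowel is.
"vodwel" has last vowel 'e'. The stems whose last vowel is 'e' (vodsided → govodsidedani, gibkev → gogibkevani, wimapel → gowimapelani) add go- … -ani around the stem.
The other patterns: stems whose last vowel is 'o' delete the last vowel and add -uv; stems whose last vowel is 'a' or 'i' add the prefix ka-.
So vodwel → govodwelani.

govodwelani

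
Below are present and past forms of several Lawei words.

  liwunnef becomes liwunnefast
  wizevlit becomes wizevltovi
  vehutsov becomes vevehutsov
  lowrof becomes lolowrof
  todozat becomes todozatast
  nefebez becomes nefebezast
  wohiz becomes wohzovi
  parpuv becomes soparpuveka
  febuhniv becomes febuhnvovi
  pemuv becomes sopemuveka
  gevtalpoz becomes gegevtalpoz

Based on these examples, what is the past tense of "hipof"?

parpuv and vehutsov both end in -v yet inflect differently (soparpuveka, vevehutsov), so the final letter is not what conditions the rule; the last vowel is.
"hipof" has last vowel 'o'. The stems whose last vowel is 'o' (vehutsov → vevehutsov, gevtalpoz → gegevtalpoz, lowrof → lolowrof) repeat the first consonant+vowel as a prefix.
The other patterns: stems whose last vowel is 'a' or 'e' add -ast; stems whose last vowel is 'u' add so- … -eka around the stem; stems whose last vowel is 'i' delete the last vowel and add -ovi.
So hipof → hihipof.

hihipof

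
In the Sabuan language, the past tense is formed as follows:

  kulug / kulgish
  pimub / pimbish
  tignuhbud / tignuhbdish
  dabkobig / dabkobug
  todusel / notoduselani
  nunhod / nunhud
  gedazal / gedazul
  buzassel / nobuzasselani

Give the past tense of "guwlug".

guwlgish

tignuhbud and nunhod both end in -d yet inflect differently (tignuhbdish, nunhud), so the final letter is not what conditions the rule; the last vowel is.
"guwlug" has last vowel 'u'. The stems whose last vowel is 'u' (tignuhbud → tignuhbdish, kulug → kulgish, pimub → pimbish) delete the last vowel and add -ish.
So guwlug → guwlgish.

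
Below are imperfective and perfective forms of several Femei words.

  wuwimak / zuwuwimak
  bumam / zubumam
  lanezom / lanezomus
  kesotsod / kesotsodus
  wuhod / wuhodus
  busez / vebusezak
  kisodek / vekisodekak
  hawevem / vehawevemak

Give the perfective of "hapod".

hapodus

bumam and lanezom both end in -m yet inflect differently (zubumam, lanezomus), so the final letter is not what conditions the rule; the last vowel is.
"hapod" has last vowel 'o'. The stems whose last vowel is 'o' (lanezom → lanezomus, kesotsod → kesotsodus, wuhod → wuhodus) add -us.
The other patterns: stems whose last vowel is 'a' add the prefix zu-; stems whose last vowel is 'e' add ve- … -ak around the stem.
So hapod → hapodus.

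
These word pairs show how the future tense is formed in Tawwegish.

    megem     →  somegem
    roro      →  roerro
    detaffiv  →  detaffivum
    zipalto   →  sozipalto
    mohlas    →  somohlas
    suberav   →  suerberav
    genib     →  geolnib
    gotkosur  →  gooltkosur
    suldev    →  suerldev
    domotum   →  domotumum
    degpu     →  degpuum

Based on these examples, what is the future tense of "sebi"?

domotum and megem both end in -m yet inflect differently (domotumum, somegem), so the final letter is not what conditions the rule; the first letter is.
"sebi" begins with s-. The stems beginning with s- (suldev → suerldev, suberav → suerberav) insert -er- after the first vowel.
So sebi → seerbi.

seerbi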